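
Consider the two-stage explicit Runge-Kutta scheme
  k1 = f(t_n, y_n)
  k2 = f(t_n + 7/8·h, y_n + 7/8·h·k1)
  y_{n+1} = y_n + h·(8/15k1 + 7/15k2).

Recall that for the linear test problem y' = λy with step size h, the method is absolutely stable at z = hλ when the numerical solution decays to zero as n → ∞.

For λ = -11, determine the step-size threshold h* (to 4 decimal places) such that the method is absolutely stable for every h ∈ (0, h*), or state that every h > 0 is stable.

Set f=λy, z=hλ:
  k1=λy_n ⇒ h·k1=z·y_n;  k2=λ(1+7/8z)y_n ⇒ h·k2=z(1+7/8z)y_n
  y_{n+1}/y_n = 1 + 8/15z + 7/15z(1+7/8z) = 1 + z + 49/120z²
  ⇒ R(z) = 1 + z + 49/120z².

Need |R(x)|<1, x<0.
x=-0.92: |R|=0.4256
R=1: x+49/120x²=0 ⇒ x=−120/49=-2.4490; min R=1−1/(4·49/120)=0.3878>−1
Confirm numerically:
  x=-2.368: |R|=0.92170 <1
  x=-1.478: |R|=0.41400 <1
  x=-1.174: |R|=0.38880 <1
  x=-2.916: |R|=1.55608 >1
  x=-2.858: |R|=1.47733 >1
  x=-2.498: |R|=1.05000 >1
So |R|<1 on (-2.4490, 0).

(-2.4490,0); λ=-11 ⇒ h* = (120/49)/11 = 0.2226.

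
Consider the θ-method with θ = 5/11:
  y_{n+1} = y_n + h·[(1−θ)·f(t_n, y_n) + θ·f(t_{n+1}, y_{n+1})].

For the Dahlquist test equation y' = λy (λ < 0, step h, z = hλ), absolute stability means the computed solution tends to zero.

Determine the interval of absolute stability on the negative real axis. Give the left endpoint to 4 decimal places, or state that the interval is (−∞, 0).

z∈(-22.0000,0).

On y'=λy, z=hλ:
  y_{n+1} = y_n + z·[6/11·y_n + 5/11·y_{n+1}] ⇒ (1 − 5/11z)y_{n+1} = (1 + 6/11z)y_n
  R(z) = (1 + 6/11z)/(1 − 5/11z).

Boundary: |R(x)|=1, x<0.
x=-1.05: |R|=0.2892
R=−1: 1+6/11x = −1+5/11x ⇒ -1/11x=2 ⇒ x=2/(-1/11)=-22.0000
Confirm numerically:
  x=-20.670: |R|=0.98837 <1
  x=-14.842: |R|=0.91600 <1
  x=-10.941: |R|=0.83169 <1
  x=-9.906: |R|=0.80020 <1
  x=-22.565: |R|=1.00456 >1
  x=-22.407: |R|=1.00331 >1
Interval (-22.0000, 0).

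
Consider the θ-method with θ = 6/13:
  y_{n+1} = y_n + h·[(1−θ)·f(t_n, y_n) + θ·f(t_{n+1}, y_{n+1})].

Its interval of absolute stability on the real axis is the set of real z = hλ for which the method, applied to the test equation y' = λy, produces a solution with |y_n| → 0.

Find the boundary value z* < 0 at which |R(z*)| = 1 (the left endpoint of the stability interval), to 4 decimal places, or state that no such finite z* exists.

left endpoint -26.0000.

On y'=λy, z=hλ:
  y_{n+1} = y_n + z·[7/13·y_n + 6/13·y_{n+1}] ⇒ (1 − 6/13z)y_{n+1} = (1 + 7/13z)y_n
  R(z) = (1 + 7/13z)/(1 − 6/13z).

Boundary: |R(x)|=1, x<0.
x=-0.66: |R|=0.4941
R=−1: 1+7/13x = −1+6/13x ⇒ -1/13x=2 ⇒ x=2/(-1/13)=-26.0000
Confirm numerically:
  x=-22.733: |R|=0.97813 <1
  x=-20.368: |R|=0.95835 <1
  x=-17.160: |R|=0.92377 <1
  x=-12.997: |R|=0.85708 <1
  x=-26.462: |R|=1.00269 >1
  x=-26.360: |R|=1.00210 >1
Stable set (-26.0000, 0).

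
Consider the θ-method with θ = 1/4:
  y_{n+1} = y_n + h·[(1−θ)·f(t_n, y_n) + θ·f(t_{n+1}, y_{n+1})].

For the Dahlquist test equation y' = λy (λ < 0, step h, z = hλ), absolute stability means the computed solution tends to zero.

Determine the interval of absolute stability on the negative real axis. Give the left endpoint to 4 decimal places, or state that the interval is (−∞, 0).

On y'=λy, z=hλ:
  y_{n+1} = y_n + z·[3/4·y_n + 1/4·y_{n+1}] ⇒ (1 − 1/4z)y_{n+1} = (1 + 3/4z)y_n
  ⇒ R(z) = (1 + 3/4z)/(1 − 1/4z).

Need |R(x)|<1, x<0.
x=-1.02: |R|=0.1873
R=−1: 1+3/4x = −1+1/4x ⇒ -1/2x=2 ⇒ x=2/(-1/2)=-4.0000
Confirm numerically:
  x=-3.680: |R|=0.91667 <1
  x=-3.536: |R|=0.87686 <1
  x=-3.155: |R|=0.76380 <1
  x=-2.054: |R|=0.35712 <1
  x=-4.591: |R|=1.13759 >1
  x=-4.141: |R|=1.03464 >1
So |R|<1 on (-4.0000, 0).

(-4.0000, 0).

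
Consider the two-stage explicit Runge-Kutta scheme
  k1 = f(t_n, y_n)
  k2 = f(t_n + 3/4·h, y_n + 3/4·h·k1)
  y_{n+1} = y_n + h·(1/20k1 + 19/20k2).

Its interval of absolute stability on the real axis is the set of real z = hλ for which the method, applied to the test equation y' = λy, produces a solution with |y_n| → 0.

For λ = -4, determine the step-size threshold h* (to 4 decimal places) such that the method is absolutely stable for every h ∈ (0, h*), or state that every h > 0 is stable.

With y'=λy (z=hλ):
  k1=λy_n ⇒ h·k1=z·y_n;  k2=λ(1+3/4z)y_n ⇒ h·k2=z(1+3/4z)y_n
  y_{n+1}/y_n = 1 + 1/20z + 19/20z(1+3/4z) = 1 + z + 57/80z²
  R(z) = 1 + z + 57/80z².

Boundary: |R(x)|=1, x<0.
x=-0.94: |R|=0.6896
R=1: x+57/80x²=0 ⇒ x=−80/57=-1.4035; min R=1−1/(4·57/80)=0.6491>−1
Confirm numerically:
  x=-1.035: |R|=0.72825 <1
  x=-0.922: |R|=0.68368 <1
  x=-0.835: |R|=0.66177 <1
  x=-0.663: |R|=0.65019 <1
  x=-1.918: |R|=1.70309 >1
  x=-1.575: |R|=1.19245 >1
  x=-1.485: |R|=1.08622 >1
Stable set (-1.4035, 0).

(-1.4035,0); λ=-4 ⇒ h* = (80/57)/4 = 0.3509.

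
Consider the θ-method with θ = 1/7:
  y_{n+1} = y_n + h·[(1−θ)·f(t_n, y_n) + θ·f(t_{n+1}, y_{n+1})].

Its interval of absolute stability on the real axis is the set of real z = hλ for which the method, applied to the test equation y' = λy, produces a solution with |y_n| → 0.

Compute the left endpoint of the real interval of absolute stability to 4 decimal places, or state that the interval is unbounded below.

On y'=λy, z=hλ:
  y_{n+1} = y_n + z·[6/7·y_n + 1/7·y_{n+1}] ⇒ (1 − 1/7z)y_{n+1} = (1 + 6/7z)y_n
  so R(z) = (1 + 6/7z)/(1 − 1/7z).

Boundary: |R(x)|=1, x<0.
x=-1.04: |R|=0.0945
R=−1: 1+6/7x = −1+1/7x ⇒ -5/7x=2 ⇒ x=2/(-5/7)=-2.8000
Confirm numerically:
  x=-2.776: |R|=0.98773 <1
  x=-1.483: |R|=0.22374 <1
  x=-1.370: |R|=0.14576 <1
  x=-3.298: |R|=1.24179 >1
  x=-3.274: |R|=1.23068 >1
Stable set (-2.8000, 0).

left endpoint -2.8000.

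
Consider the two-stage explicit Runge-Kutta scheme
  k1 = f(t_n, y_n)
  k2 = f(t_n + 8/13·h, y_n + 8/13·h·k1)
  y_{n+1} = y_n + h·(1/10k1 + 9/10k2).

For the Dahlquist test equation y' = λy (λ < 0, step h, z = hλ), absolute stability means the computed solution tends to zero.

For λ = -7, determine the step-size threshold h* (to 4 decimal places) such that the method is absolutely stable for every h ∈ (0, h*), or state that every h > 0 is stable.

Test eqn y'=λy, z=hλ:
  k1=λy_n ⇒ h·k1=z·y_n;  k2=λ(1+8/13z)y_n ⇒ h·k2=z(1+8/13z)y_n
  y_{n+1}/y_n = 1 + 1/10z + 9/10z(1+8/13z) = 1 + z + 36/65z²
  Hence R(z) = 1 + z + 36/65z².

Need |R(x)|<1, x<0.
x=-0.54: |R|=0.6215
R=1: x+36/65x²=0 ⇒ x=−65/36=-1.8056; min R=1−1/(4·36/65)=0.5486>−1
Confirm numerically:
  x=-1.661: |R|=0.86702 <1
  x=-1.461: |R|=0.72120 <1
  x=-1.203: |R|=0.59853 <1
  x=-1.959: |R|=1.16648 >1
  x=-1.923: |R|=1.12508 >1
Interval (-1.8056, 0).

(-1.8056,0); λ=-7 ⇒ h* = (65/36)/7 = 0.2579.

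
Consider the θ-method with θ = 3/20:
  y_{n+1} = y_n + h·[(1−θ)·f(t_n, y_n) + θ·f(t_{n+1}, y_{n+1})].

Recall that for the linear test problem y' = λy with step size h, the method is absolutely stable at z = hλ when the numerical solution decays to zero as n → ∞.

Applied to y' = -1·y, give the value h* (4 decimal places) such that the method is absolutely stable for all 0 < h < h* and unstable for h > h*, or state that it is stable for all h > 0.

(-2.8571,0); λ=-1 ⇒ h* = (20/7)/1 = 2.8571.

Set f=λy, z=hλ:
  y_{n+1} = y_n + z·[17/20·y_n + 3/20·y_{n+1}] ⇒ (1 − 3/20z)y_{n+1} = (1 + 17/20z)y_n
  ⇒ R(z) = (1 + 17/20z)/(1 − 3/20z).

Boundary: |R(x)|=1, x<0.
x=-0.83: |R|=0.2619
R=−1: 1+17/20x = −1+3/20x ⇒ -7/10x=2 ⇒ x=2/(-7/10)=-2.8571
Confirm numerically:
  x=-2.794: |R|=0.96885 <1
  x=-2.029: |R|=0.55556 <1
  x=-1.549: |R|=0.25695 <1
  x=-1.254: |R|=0.05547 <1
  x=-3.297: |R|=1.20602 >1
  x=-3.109: |R|=1.12023 >1
Stable set (-2.8571, 0).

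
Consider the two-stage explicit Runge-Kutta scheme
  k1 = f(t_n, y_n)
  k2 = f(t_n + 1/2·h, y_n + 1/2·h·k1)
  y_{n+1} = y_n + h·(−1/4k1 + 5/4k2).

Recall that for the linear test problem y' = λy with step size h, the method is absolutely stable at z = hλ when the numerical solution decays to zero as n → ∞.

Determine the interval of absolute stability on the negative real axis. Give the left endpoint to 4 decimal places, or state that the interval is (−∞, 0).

(-1.6000, 0).

Test eqn y'=λy, z=hλ:
  k1=λy_n ⇒ h·k1=z·y_n;  k2=λ(1+1/2z)y_n ⇒ h·k2=z(1+1/2z)y_n
  y_{n+1}/y_n = 1 − 1/4z + 5/4z(1+1/2z) = 1 + z + 5/8z²
  so R(z) = 1 + z + 5/8z².

Find x<0 with |R(x)|<1.
x=-1.3: |R|=0.7562
R=1: x+5/8x²=0 ⇒ x=−8/5=-1.6000; min R=1−1/(4·5/8)=0.6000>−1
Confirm numerically:
  x=-1.284: |R|=0.74641 <1
  x=-1.152: |R|=0.67744 <1
  x=-1.000: |R|=0.62500 <1
  x=-2.138: |R|=1.71890 >1
  x=-2.076: |R|=1.61761 >1
Stable set (-1.6000, 0).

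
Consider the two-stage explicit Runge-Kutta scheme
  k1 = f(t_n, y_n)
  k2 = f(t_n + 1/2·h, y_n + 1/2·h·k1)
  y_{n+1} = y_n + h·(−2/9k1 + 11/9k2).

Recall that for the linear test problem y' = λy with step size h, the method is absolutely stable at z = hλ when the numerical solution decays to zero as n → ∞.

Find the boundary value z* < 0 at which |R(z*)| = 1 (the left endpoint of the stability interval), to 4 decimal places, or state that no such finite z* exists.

left endpoint -1.6364.

Test eqn y'=λy, z=hλ:
  k1=λy_n ⇒ h·k1=z·y_n;  k2=λ(1+1/2z)y_n ⇒ h·k2=z(1+1/2z)y_n
  y_{n+1}/y_n = 1 − 2/9z + 11/9z(1+1/2z) = 1 + z + 11/18z²
  R(z) = 1 + z + 11/18z².

Find x<0 with |R(x)|<1.
x=-1.7: |R|=1.0661
R=1: x+11/18x²=0 ⇒ x=−18/11=-1.6364; min R=1−1/(4·11/18)=0.5909>−1
Confirm numerically:
  x=-1.276: |R|=0.71900 <1
  x=-1.246: |R|=0.70276 <1
  x=-1.175: |R|=0.66872 <1
  x=-1.097: |R|=0.63842 <1
  x=-2.074: |R|=1.55468 >1
  x=-1.998: |R|=1.44156 >1
Stable set (-1.6364, 0).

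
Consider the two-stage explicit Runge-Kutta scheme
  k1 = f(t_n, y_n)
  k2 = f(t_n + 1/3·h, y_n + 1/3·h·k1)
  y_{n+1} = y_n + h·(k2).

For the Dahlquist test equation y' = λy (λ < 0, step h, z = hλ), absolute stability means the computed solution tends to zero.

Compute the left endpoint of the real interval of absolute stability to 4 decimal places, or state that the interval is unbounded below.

On y'=λy, z=hλ:
  k1=λy_n ⇒ h·k1=z·y_n;  k2=λ(1+1/3z)y_n ⇒ h·k2=z(1+1/3z)y_n
  y_{n+1}/y_n = 1 + z(1+1/3z) = 1 + z + 1/3z²
  Hence R(z) = 1 + z + 1/3z².

Find x<0 with |R(x)|<1.
x=-0.34: |R|=0.6985
R=1: x+1/3x²=0 ⇒ x=−3=-3.0000; min R=1−1/(4·1/3)=0.2500>−1
Confirm numerically:
  x=-2.783: |R|=0.79870 <1
  x=-2.651: |R|=0.69160 <1
  x=-2.482: |R|=0.57144 <1
  x=-1.963: |R|=0.32146 <1
  x=-3.583: |R|=1.69630 >1
  x=-3.237: |R|=1.25572 >1
  x=-3.201: |R|=1.21447 >1
So |R|<1 on (-3.0000, 0).

z* = -3.0000.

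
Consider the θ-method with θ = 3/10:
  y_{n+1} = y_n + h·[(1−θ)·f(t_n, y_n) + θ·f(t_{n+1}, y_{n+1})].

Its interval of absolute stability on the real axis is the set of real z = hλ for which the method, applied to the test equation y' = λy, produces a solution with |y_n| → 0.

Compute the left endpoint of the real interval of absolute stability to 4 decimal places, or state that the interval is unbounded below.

Set f=λy, z=hλ:
  y_{n+1} = y_n + z·[7/10·y_n + 3/10·y_{n+1}] ⇒ (1 − 3/10z)y_{n+1} = (1 + 7/10z)y_n
  so R(z) = (1 + 7/10z)/(1 − 3/10z).

Need |R(x)|<1, x<0.
x=-0.79: |R|=0.3614
R=−1: 1+7/10x = −1+3/10x ⇒ -2/5x=2 ⇒ x=2/(-2/5)=-5.0000
Confirm numerically:
  x=-4.958: |R|=0.99325 <1
  x=-3.656: |R|=0.74361 <1
  x=-3.362: |R|=0.67380 <1
  x=-2.255: |R|=0.34506 <1
  x=-5.559: |R|=1.08382 >1
  x=-5.270: |R|=1.04184 >1
  x=-5.115: |R|=1.01815 >1
So |R|<1 on (-5.0000, 0).

z* = -5.0000.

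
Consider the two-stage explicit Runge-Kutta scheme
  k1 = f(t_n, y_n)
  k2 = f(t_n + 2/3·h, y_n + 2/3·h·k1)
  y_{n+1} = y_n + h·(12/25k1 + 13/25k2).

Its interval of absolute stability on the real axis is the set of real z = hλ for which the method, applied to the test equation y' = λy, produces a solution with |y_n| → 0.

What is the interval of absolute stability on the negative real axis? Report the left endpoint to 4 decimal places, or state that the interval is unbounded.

(-2.8846, 0).

Set f=λy, z=hλ:
  k1=λy_n ⇒ h·k1=z·y_n;  k2=λ(1+2/3z)y_n ⇒ h·k2=z(1+2/3z)y_n
  y_{n+1}/y_n = 1 + 12/25z + 13/25z(1+2/3z) = 1 + z + 26/75z²
  so R(z) = 1 + z + 26/75z².

Boundary: |R(x)|=1, x<0.
x=-0.52: |R|=0.5737
R=1: x+26/75x²=0 ⇒ x=−75/26=-2.8846; min R=1−1/(4·26/75)=0.2788>−1
Confirm numerically:
  x=-2.494: |R|=0.66228 <1
  x=-1.847: |R|=0.33562 <1
  x=-1.566: |R|=0.28415 <1
  x=-3.390: |R|=1.59393 >1
  x=-3.031: |R|=1.15381 >1
Interval (-2.8846, 0).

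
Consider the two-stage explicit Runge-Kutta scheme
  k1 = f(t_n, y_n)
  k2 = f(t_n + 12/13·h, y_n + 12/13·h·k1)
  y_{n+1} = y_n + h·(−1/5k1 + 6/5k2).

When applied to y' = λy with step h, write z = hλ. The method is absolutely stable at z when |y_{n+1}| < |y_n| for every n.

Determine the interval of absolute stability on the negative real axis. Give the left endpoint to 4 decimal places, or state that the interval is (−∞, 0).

(-0.9028, 0).

Set f=λy, z=hλ:
  k1=λy_n ⇒ h·k1=z·y_n;  k2=λ(1+12/13z)y_n ⇒ h·k2=z(1+12/13z)y_n
  y_{n+1}/y_n = 1 − 1/5z + 6/5z(1+12/13z) = 1 + z + 72/65z²
  ⇒ R(z) = 1 + z + 72/65z².

Need |R(x)|<1, x<0.
x=-1.47: |R|=1.9236
R=1: x+72/65x²=0 ⇒ x=−65/72=-0.9028; min R=1−1/(4·72/65)=0.7743>−1
Confirm numerically:
  x=-0.768: |R|=0.88534 <1
  x=-0.744: |R|=0.86915 <1
  x=-0.426: |R|=0.77502 <1
  x=-0.391: |R|=0.77835 <1
  x=-1.357: |R|=1.68276 >1
  x=-1.327: |R|=1.62357 >1
  x=-1.027: |R|=1.14132 >1
So |R|<1 on (-0.9028, 0).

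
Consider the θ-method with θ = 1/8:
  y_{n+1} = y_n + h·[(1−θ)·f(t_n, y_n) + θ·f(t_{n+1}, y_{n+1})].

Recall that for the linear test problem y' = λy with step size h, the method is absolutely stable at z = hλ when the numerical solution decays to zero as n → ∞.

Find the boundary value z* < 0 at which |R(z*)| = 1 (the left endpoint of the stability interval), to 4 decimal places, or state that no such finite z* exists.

Set f=λy, z=hλ:
  y_{n+1} = y_n + z·[7/8·y_n + 1/8·y_{n+1}] ⇒ (1 − 1/8z)y_{n+1} = (1 + 7/8z)y_n
  R(z) = (1 + 7/8z)/(1 − 1/8z).

Solve |R(x)|<1 on ℝ⁻.
x=-0.89: |R|=0.1991
R=−1: 1+7/8x = −1+1/8x ⇒ -3/4x=2 ⇒ x=2/(-3/4)=-2.6667
Confirm numerically:
  x=-2.597: |R|=0.96055 <1
  x=-1.666: |R|=0.37885 <1
  x=-1.445: |R|=0.22393 <1
  x=-1.266: |R|=0.09303 <1
  x=-2.714: |R|=1.02651 >1
  x=-2.691: |R|=1.01366 >1
So |R|<1 on (-2.6667, 0).

left endpoint -2.6667.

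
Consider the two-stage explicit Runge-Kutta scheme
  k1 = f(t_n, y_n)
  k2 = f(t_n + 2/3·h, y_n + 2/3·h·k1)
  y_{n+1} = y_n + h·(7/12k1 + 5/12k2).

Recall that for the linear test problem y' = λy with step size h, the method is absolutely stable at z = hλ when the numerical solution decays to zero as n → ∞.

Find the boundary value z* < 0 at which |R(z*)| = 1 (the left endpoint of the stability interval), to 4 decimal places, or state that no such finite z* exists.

left endpoint -3.6000.

On y'=λy, z=hλ:
  k1=λy_n ⇒ h·k1=z·y_n;  k2=λ(1+2/3z)y_n ⇒ h·k2=z(1+2/3z)y_n
  y_{n+1}/y_n = 1 + 7/12z + 5/12z(1+2/3z) = 1 + z + 5/18z²
  Hence R(z) = 1 + z + 5/18z².

Need |R(x)|<1, x<0.
x=-0.62: |R|=0.4868
R=1: x+5/18x²=0 ⇒ x=−18/5=-3.6000; min R=1−1/(4·5/18)=0.1000>−1
Confirm numerically:
  x=-3.555: |R|=0.95556 <1
  x=-2.686: |R|=0.31805 <1
  x=-2.498: |R|=0.23533 <1
  x=-4.124: |R|=1.60027 >1
  x=-3.888: |R|=1.31104 >1
  x=-3.650: |R|=1.05069 >1
Stable set (-3.6000, 0).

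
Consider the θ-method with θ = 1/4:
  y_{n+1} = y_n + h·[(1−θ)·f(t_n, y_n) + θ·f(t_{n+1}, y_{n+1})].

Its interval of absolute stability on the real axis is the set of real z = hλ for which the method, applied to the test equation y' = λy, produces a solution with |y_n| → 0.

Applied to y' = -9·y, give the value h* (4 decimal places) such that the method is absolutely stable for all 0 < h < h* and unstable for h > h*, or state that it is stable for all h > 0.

(-4.0000,0); λ=-9 ⇒ h* = (4)/9 = 0.4444.

With y'=λy (z=hλ):
  y_{n+1} = y_n + z·[3/4·y_n + 1/4·y_{n+1}] ⇒ (1 − 1/4z)y_{n+1} = (1 + 3/4z)y_n
  Hence R(z) = (1 + 3/4z)/(1 − 1/4z).

Boundary: |R(x)|=1, x<0.
x=-1.43: |R|=0.0534
R=−1: 1+3/4x = −1+1/4x ⇒ -1/2x=2 ⇒ x=2/(-1/2)=-4.0000
Confirm numerically:
  x=-2.934: |R|=0.69253 <1
  x=-2.617: |R|=0.58199 <1
  x=-2.568: |R|=0.56395 <1
  x=-2.527: |R|=0.54864 <1
  x=-4.447: |R|=1.10584 >1
  x=-4.251: |R|=1.06084 >1
  x=-4.023: |R|=1.00573 >1
Interval (-4.0000, 0).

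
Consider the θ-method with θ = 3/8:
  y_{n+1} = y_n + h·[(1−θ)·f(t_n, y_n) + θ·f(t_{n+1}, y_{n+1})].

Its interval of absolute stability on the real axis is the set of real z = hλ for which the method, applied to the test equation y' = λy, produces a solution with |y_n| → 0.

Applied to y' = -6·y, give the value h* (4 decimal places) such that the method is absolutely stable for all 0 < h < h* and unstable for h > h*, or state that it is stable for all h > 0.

(-8.0000,0); λ=-6 ⇒ h* = (8)/6 = 1.3333.

Set f=λy, z=hλ:
  y_{n+1} = y_n + z·[5/8·y_n + 3/8·y_{n+1}] ⇒ (1 − 3/8z)y_{n+1} = (1 + 5/8z)y_n
  Hence R(z) = (1 + 5/8z)/(1 − 3/8z).

Find x<0 with |R(x)|<1.
x=-0.88: |R|=0.3383
R=−1: 1+5/8x = −1+3/8x ⇒ -1/4x=2 ⇒ x=2/(-1/4)=-8.0000
Confirm numerically:
  x=-7.306: |R|=0.95361 <1
  x=-6.536: |R|=0.89394 <1
  x=-3.212: |R|=0.45702 <1
  x=-8.532: |R|=1.03167 >1
  x=-8.463: |R|=1.02773 >1
Interval (-8.0000, 0).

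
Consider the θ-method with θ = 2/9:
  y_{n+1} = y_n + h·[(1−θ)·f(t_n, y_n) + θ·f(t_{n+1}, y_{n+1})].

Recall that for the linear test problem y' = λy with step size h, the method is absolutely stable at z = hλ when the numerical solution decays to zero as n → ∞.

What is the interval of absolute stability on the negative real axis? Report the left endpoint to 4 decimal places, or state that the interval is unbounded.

Test eqn y'=λy, z=hλ:
  y_{n+1} = y_n + z·[7/9·y_n + 2/9·y_{n+1}] ⇒ (1 − 2/9z)y_{n+1} = (1 + 7/9z)y_n
  Hence R(z) = (1 + 7/9z)/(1 − 2/9z).

Need |R(x)|<1, x<0.
x=-0.69: |R|=0.4017
R=−1: 1+7/9x = −1+2/9x ⇒ -5/9x=2 ⇒ x=2/(-5/9)=-3.6000
Confirm numerically:
  x=-3.485: |R|=0.96399 <1
  x=-2.103: |R|=0.43321 <1
  x=-2.088: |R|=0.42623 <1
  x=-4.096: |R|=1.14425 >1
  x=-3.850: |R|=1.07485 >1
So |R|<1 on (-3.6000, 0).

z∈(-3.6000,0).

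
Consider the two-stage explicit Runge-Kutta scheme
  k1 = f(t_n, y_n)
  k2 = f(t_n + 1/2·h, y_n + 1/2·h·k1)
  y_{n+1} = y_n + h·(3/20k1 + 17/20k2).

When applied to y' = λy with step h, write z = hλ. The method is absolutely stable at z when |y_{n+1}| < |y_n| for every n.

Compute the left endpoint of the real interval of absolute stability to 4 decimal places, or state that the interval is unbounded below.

left endpoint -2.3529.

With y'=λy (z=hλ):
  k1=λy_n ⇒ h·k1=z·y_n;  k2=λ(1+1/2z)y_n ⇒ h·k2=z(1+1/2z)y_n
  y_{n+1}/y_n = 1 + 3/20z + 17/20z(1+1/2z) = 1 + z + 17/40z²
  ⇒ R(z) = 1 + z + 17/40z².

Find x<0 with |R(x)|<1.
x=-0.4: |R|=0.6680
R=1: x+17/40x²=0 ⇒ x=−40/17=-2.3529; min R=1−1/(4·17/40)=0.4118>−1
Confirm numerically:
  x=-2.244: |R|=0.89610 <1
  x=-1.883: |R|=0.62392 <1
  x=-1.728: |R|=0.54104 <1
  x=-2.749: |R|=1.46273 >1
  x=-2.461: |R|=1.11302 >1
So |R|<1 on (-2.3529, 0).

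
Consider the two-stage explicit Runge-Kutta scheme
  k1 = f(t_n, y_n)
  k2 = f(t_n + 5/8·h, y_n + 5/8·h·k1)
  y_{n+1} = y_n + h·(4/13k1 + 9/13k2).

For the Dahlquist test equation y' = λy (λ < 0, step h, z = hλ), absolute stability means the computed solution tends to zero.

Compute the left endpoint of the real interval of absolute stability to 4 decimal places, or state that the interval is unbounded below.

z* = -2.3111.

With y'=λy (z=hλ):
  k1=λy_n ⇒ h·k1=z·y_n;  k2=λ(1+5/8z)y_n ⇒ h·k2=z(1+5/8z)y_n
  y_{n+1}/y_n = 1 + 4/13z + 9/13z(1+5/8z) = 1 + z + 45/104z²
  ⇒ R(z) = 1 + z + 45/104z².

Solve |R(x)|<1 on ℝ⁻.
x=-0.34: |R|=0.7100
R=1: x+45/104x²=0 ⇒ x=−104/45=-2.3111; min R=1−1/(4·45/104)=0.4222>−1
Confirm numerically:
  x=-1.128: |R|=0.42255 <1
  x=-1.127: |R|=0.42258 <1
  x=-1.110: |R|=0.42312 <1
  x=-2.450: |R|=1.14724 >1
  x=-2.434: |R|=1.12942 >1
Interval (-2.3111, 0).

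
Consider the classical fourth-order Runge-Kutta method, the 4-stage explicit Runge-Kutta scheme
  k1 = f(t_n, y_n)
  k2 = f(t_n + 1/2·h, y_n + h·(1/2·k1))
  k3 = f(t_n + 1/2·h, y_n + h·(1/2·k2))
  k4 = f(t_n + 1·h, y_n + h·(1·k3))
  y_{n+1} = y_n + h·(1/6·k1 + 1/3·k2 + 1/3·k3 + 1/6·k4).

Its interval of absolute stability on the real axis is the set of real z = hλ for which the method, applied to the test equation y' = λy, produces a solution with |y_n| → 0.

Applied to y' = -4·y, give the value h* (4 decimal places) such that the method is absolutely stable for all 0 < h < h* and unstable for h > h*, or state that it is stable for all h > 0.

(-2.7853,0); λ=-4 ⇒ h* = 0.6963.

Set f=λy, z=hλ:
  order 4, 4-stage ⇒ R(z)=1+z+z^2/2+z^3/6+z^4/24
  (e.g. R(-0.57)=0.56598, |R|=0.56598)

Need |R(x)|<1, x<0.
x=-0.57: |R|=0.5660
|R(-2.8)|=1.0224 |R(-1.53)|=0.2718 |R(-1.06)|=0.3559
Bisect:
  x_lo=-3.4112 |R|=2.4330  x_hi=-0.1264 |R|=0.8813
  mid=-1.76876 |R|=0.28105 →hi
  mid=-2.58996 |R|=0.74328 →hi
  mid=-3.00056 |R|=1.37611 →lo
  mid=-2.79526 |R|=1.01513 →lo
  mid=-2.69261 |R|=0.86902 →hi
  mid=-2.74393 |R|=0.93941 →hi
  mid=-2.76959 |R|=0.97659 →hi
  mid=-2.78243 |R|=0.99568 →hi
  mid=-2.78884 |R|=1.00536 →lo
  mid=-2.78563 |R|=1.00051 →lo
  ...
  [-2.78543,-2.78523] ⇒ x*=-2.7853
Interval (-2.7853, 0).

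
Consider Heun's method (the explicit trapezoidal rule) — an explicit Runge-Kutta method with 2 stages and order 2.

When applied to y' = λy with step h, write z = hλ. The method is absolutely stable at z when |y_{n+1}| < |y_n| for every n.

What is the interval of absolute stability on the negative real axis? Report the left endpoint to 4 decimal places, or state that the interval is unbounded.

z∈(-2.0000,0).

Test eqn y'=λy, z=hλ:
  order 2, 2-stage ⇒ R(z)=1+z+z^2/2
  (e.g. R(-1.72)=0.75920, |R|=0.75920)

Find x<0 with |R(x)|<1.
x=-1.72: |R|=0.7592
|R(-1.76)|=0.7888 |R(-1)|=0.5000 |R(-0.52)|=0.6152
Bisect:
  x_lo=-2.8299 |R|=2.1743  x_hi=-0.2175 |R|=0.8062
  mid=-1.52368 |R|=0.63712 →hi
  mid=-2.17679 |R|=1.19242 →lo
  mid=-1.85023 |R|=0.86145 →hi
  mid=-2.01351 |R|=1.01360 →lo
  mid=-1.93187 |R|=0.93419 →hi
  mid=-1.97269 |R|=0.97306 →hi
  mid=-1.99310 |R|=0.99313 →hi
  mid=-2.00331 |R|=1.00331 →lo
  mid=-1.99820 |R|=0.99821 →hi
  mid=-2.00076 |R|=1.00076 →lo
  ...
  [-2.00012,-1.99996] ⇒ x*=-2.0000
Stable set (-2.0000, 0).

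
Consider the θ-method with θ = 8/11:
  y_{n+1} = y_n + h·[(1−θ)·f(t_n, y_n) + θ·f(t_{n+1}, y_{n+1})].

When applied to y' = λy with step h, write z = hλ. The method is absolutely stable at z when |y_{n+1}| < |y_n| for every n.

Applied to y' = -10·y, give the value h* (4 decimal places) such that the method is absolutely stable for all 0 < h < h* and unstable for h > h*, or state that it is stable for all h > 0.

Set f=λy, z=hλ:
  y_{n+1} = y_n + z·[3/11·y_n + 8/11·y_{n+1}] ⇒ (1 − 8/11z)y_{n+1} = (1 + 3/11z)y_n
  R(z) = (1 + 3/11z)/(1 − 8/11z).

Solve |R(x)|<1 on ℝ⁻.
x=-1.71: |R|=0.2378
x=-2: |R|=0.1852
x=-10: |R|=0.2088
x=-100: |R|=0.3564
θ=8/11≥1/2 ⇒ |1+3/11x|<|1−8/11x| ∀x<0 ⇒ interval (−∞,0).

interval (−∞, 0). Any h>0 works for λ=-10.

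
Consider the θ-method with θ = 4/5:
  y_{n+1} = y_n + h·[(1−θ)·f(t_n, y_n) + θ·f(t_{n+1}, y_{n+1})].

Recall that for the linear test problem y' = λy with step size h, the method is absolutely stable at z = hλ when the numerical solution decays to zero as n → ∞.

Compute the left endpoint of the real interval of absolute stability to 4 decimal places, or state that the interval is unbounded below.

unbounded; (−∞, 0).

Set f=λy, z=hλ:
  y_{n+1} = y_n + z·[1/5·y_n + 4/5·y_{n+1}] ⇒ (1 − 4/5z)y_{n+1} = (1 + 1/5z)y_n
  R(z) = (1 + 1/5z)/(1 − 4/5z).

Solve |R(x)|<1 on ℝ⁻.
x=-0.56: |R|=0.6133
x=-2: |R|=0.2308
x=-10: |R|=0.1111
x=-100: |R|=0.2346
θ=4/5≥1/2 ⇒ |1+1/5x|<|1−4/5x| ∀x<0 ⇒ interval (−∞,0).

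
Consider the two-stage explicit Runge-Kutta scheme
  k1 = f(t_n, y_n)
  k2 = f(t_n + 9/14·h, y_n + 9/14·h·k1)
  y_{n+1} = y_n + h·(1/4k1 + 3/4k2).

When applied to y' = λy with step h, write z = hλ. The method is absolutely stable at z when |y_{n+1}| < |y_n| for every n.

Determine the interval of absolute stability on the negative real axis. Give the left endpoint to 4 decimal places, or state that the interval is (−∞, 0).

On y'=λy, z=hλ:
  k1=λy_n ⇒ h·k1=z·y_n;  k2=λ(1+9/14z)y_n ⇒ h·k2=z(1+9/14z)y_n
  y_{n+1}/y_n = 1 + 1/4z + 3/4z(1+9/14z) = 1 + z + 27/56z²
  R(z) = 1 + z + 27/56z².

Need |R(x)|<1, x<0.
x=-1.56: |R|=0.6133
R=1: x+27/56x²=0 ⇒ x=−56/27=-2.0741; min R=1−1/(4·27/56)=0.4815>−1
Confirm numerically:
  x=-1.942: |R|=0.87634 <1
  x=-1.181: |R|=0.49147 <1
  x=-1.088: |R|=0.48273 <1
  x=-0.880: |R|=0.49337 <1
  x=-2.396: |R|=1.37189 >1
  x=-2.327: |R|=1.28377 >1
  x=-2.302: |R|=1.25297 >1
So |R|<1 on (-2.0741, 0).

(-2.0741, 0).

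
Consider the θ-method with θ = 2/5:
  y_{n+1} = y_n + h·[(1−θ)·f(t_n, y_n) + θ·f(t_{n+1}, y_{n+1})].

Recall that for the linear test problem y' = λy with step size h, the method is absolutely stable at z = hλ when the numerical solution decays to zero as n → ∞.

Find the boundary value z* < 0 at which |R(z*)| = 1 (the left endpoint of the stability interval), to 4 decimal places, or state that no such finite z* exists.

With y'=λy (z=hλ):
  y_{n+1} = y_n + z·[3/5·y_n + 2/5·y_{n+1}] ⇒ (1 − 2/5z)y_{n+1} = (1 + 3/5z)y_n
  ⇒ R(z) = (1 + 3/5z)/(1 − 2/5z).

Need |R(x)|<1, x<0.
x=-0.62: |R|=0.5032
R=−1: 1+3/5x = −1+2/5x ⇒ -1/5x=2 ⇒ x=2/(-1/5)=-10.0000
Confirm numerically:
  x=-8.020: |R|=0.90589 <1
  x=-8.008: |R|=0.90522 <1
  x=-5.249: |R|=0.69344 <1
  x=-10.556: |R|=1.02129 >1
  x=-10.402: |R|=1.01558 >1
Interval (-10.0000, 0).

left endpoint -10.0000.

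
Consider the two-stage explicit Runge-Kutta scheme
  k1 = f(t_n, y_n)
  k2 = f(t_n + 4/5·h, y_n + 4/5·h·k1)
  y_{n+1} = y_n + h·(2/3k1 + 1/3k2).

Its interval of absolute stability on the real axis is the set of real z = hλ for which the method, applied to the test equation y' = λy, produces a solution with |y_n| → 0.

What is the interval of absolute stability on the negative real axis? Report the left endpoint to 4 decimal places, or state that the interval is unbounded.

Test eqn y'=λy, z=hλ:
  k1=λy_n ⇒ h·k1=z·y_n;  k2=λ(1+4/5z)y_n ⇒ h·k2=z(1+4/5z)y_n
  y_{n+1}/y_n = 1 + 2/3z + 1/3z(1+4/5z) = 1 + z + 4/15z²
  R(z) = 1 + z + 4/15z².

Find x<0 with |R(x)|<1.
x=-1.07: |R|=0.2353
R=1: x+4/15x²=0 ⇒ x=−15/4=-3.7500; min R=1−1/(4·4/15)=0.0625>−1
Confirm numerically:
  x=-3.011: |R|=0.40663 <1
  x=-2.700: |R|=0.24400 <1
  x=-2.243: |R|=0.09861 <1
  x=-4.244: |R|=1.55908 >1
  x=-4.230: |R|=1.54144 >1
  x=-4.202: |R|=1.50648 >1
Interval (-3.7500, 0).

(-3.7500, 0).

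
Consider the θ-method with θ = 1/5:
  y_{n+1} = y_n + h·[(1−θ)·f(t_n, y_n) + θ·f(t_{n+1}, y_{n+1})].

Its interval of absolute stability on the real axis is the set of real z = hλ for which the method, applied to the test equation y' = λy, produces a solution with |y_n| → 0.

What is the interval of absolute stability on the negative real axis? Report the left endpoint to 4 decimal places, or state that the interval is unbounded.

z∈(-3.3333,0).

On y'=λy, z=hλ:
  y_{n+1} = y_n + z·[4/5·y_n + 1/5·y_{n+1}] ⇒ (1 − 1/5z)y_{n+1} = (1 + 4/5z)y_n
  ⇒ R(z) = (1 + 4/5z)/(1 − 1/5z).

Solve |R(x)|<1 on ℝ⁻.
x=-0.98: |R|=0.1806
R=−1: 1+4/5x = −1+1/5x ⇒ -3/5x=2 ⇒ x=2/(-3/5)=-3.3333
Confirm numerically:
  x=-3.305: |R|=0.98977 <1
  x=-2.761: |R|=0.77877 <1
  x=-1.901: |R|=0.37734 <1
  x=-1.518: |R|=0.16447 <1
  x=-3.655: |R|=1.11150 >1
  x=-3.606: |R|=1.09505 >1
  x=-3.509: |R|=1.06193 >1
So |R|<1 on (-3.3333, 0).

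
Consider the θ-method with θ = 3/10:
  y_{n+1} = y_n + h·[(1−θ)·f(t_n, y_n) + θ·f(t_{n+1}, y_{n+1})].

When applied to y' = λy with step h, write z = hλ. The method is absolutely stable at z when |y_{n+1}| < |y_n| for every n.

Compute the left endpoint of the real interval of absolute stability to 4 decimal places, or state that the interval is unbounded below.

left endpoint -5.0000.

Test eqn y'=λy, z=hλ:
  y_{n+1} = y_n + z·[7/10·y_n + 3/10·y_{n+1}] ⇒ (1 − 3/10z)y_{n+1} = (1 + 7/10z)y_n
  ⇒ R(z) = (1 + 7/10z)/(1 − 3/10z).

Need |R(x)|<1, x<0.
x=-0.53: |R|=0.5427
R=−1: 1+7/10x = −1+3/10x ⇒ -2/5x=2 ⇒ x=2/(-2/5)=-5.0000
Confirm numerically:
  x=-3.930: |R|=0.80358 <1
  x=-3.579: |R|=0.72590 <1
  x=-3.163: |R|=0.62297 <1
  x=-2.505: |R|=0.43020 <1
  x=-5.332: |R|=1.05108 >1
  x=-5.142: |R|=1.02234 >1
  x=-5.030: |R|=1.00478 >1
So |R|<1 on (-5.0000, 0).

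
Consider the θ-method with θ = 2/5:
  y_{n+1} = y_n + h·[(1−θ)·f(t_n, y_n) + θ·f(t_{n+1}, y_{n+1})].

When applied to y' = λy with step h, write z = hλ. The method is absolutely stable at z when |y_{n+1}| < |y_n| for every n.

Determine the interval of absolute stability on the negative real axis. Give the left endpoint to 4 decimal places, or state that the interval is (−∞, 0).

(-10.0000, 0).

With y'=λy (z=hλ):
  y_{n+1} = y_n + z·[3/5·y_n + 2/5·y_{n+1}] ⇒ (1 − 2/5z)y_{n+1} = (1 + 3/5z)y_n
  so R(z) = (1 + 3/5z)/(1 − 2/5z).

Need |R(x)|<1, x<0.
x=-0.53: |R|=0.5627
R=−1: 1+3/5x = −1+2/5x ⇒ -1/5x=2 ⇒ x=2/(-1/5)=-10.0000
Confirm numerically:
  x=-9.926: |R|=0.99702 <1
  x=-8.914: |R|=0.95243 <1
  x=-5.097: |R|=0.67731 <1
  x=-10.301: |R|=1.01176 >1
  x=-10.107: |R|=1.00424 >1
So |R|<1 on (-10.0000, 0).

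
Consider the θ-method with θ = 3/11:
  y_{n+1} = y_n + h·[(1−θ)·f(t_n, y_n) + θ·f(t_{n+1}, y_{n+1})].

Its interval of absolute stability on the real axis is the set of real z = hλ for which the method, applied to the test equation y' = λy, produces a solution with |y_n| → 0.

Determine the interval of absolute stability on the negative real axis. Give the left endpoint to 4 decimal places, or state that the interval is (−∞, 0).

z∈(-4.4000,0).

On y'=λy, z=hλ:
  y_{n+1} = y_n + z·[8/11·y_n + 3/11·y_{n+1}] ⇒ (1 − 3/11z)y_{n+1} = (1 + 8/11z)y_n
  Hence R(z) = (1 + 8/11z)/(1 − 3/11z).

Boundary: |R(x)|=1, x<0.
x=-1.51: |R|=0.0695
R=−1: 1+8/11x = −1+3/11x ⇒ -5/11x=2 ⇒ x=2/(-5/11)=-4.4000
Confirm numerically:
  x=-3.604: |R|=0.81753 <1
  x=-3.010: |R|=0.65302 <1
  x=-2.878: |R|=0.61241 <1
  x=-4.798: |R|=1.07836 >1
  x=-4.759: |R|=1.07101 >1
  x=-4.713: |R|=1.06225 >1
Interval (-4.4000, 0).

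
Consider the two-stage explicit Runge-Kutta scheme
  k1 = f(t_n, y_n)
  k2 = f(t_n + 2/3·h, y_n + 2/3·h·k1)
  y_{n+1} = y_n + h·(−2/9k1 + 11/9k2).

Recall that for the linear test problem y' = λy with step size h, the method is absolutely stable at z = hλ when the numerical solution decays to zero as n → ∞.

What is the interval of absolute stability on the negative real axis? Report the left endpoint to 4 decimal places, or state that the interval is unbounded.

With y'=λy (z=hλ):
  k1=λy_n ⇒ h·k1=z·y_n;  k2=λ(1+2/3z)y_n ⇒ h·k2=z(1+2/3z)y_n
  y_{n+1}/y_n = 1 − 2/9z + 11/9z(1+2/3z) = 1 + z + 22/27z²
  R(z) = 1 + z + 22/27z².

Solve |R(x)|<1 on ℝ⁻.
x=-1.2: |R|=0.9733
R=1: x+22/27x²=0 ⇒ x=−27/22=-1.2273; min R=1−1/(4·22/27)=0.6932>−1
Confirm numerically:
  x=-0.988: |R|=0.80738 <1
  x=-0.572: |R|=0.69459 <1
  x=-0.523: |R|=0.69988 <1
  x=-0.503: |R|=0.70316 <1
  x=-1.679: |R|=1.61800 >1
  x=-1.359: |R|=1.14587 >1
Stable set (-1.2273, 0).

z∈(-1.2273,0).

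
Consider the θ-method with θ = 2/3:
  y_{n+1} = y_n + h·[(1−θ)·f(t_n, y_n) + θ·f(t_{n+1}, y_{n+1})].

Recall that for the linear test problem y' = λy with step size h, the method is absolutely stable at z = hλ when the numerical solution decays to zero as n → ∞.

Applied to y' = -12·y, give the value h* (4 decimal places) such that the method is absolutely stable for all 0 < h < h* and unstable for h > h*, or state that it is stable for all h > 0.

(−∞, 0) — no finite endpoint. Any h>0 works for λ=-12.

With y'=λy (z=hλ):
  y_{n+1} = y_n + z·[1/3·y_n + 2/3·y_{n+1}] ⇒ (1 − 2/3z)y_{n+1} = (1 + 1/3z)y_n
  R(z) = (1 + 1/3z)/(1 − 2/3z).

Need |R(x)|<1, x<0.
x=-0.95: |R|=0.4184
x=-2: |R|=0.1429
x=-10: |R|=0.3043
x=-100: |R|=0.4778
θ=2/3≥1/2 ⇒ |1+1/3x|<|1−2/3x| ∀x<0 ⇒ unbounded interval.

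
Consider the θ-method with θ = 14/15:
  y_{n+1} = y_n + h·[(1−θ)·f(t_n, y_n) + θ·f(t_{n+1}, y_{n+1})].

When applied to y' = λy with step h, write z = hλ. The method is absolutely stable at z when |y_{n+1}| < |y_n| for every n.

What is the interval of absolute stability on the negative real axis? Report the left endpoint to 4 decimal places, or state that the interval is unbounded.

Set f=λy, z=hλ:
  y_{n+1} = y_n + z·[1/15·y_n + 14/15·y_{n+1}] ⇒ (1 − 14/15z)y_{n+1} = (1 + 1/15z)y_n
  so R(z) = (1 + 1/15z)/(1 − 14/15z).

Boundary: |R(x)|=1, x<0.
x=-1.42: |R|=0.3893
x=-2: |R|=0.3023
x=-10: |R|=0.0323
x=-100: |R|=0.0601
θ=14/15≥1/2 ⇒ |1+1/15x|<|1−14/15x| ∀x<0 ⇒ unbounded interval.

unbounded; (−∞, 0).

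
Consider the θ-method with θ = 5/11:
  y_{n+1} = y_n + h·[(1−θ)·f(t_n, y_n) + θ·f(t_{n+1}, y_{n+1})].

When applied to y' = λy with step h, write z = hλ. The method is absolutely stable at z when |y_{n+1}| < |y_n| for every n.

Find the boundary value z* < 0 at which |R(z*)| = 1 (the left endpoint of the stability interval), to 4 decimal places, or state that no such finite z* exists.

With y'=λy (z=hλ):
  y_{n+1} = y_n + z·[6/11·y_n + 5/11·y_{n+1}] ⇒ (1 − 5/11z)y_{n+1} = (1 + 6/11z)y_n
  R(z) = (1 + 6/11z)/(1 − 5/11z).

Need |R(x)|<1, x<0.
x=-0.96: |R|=0.3316
R=−1: 1+6/11x = −1+5/11x ⇒ -1/11x=2 ⇒ x=2/(-1/11)=-22.0000
Confirm numerically:
  x=-21.007: |R|=0.99144 <1
  x=-19.841: |R|=0.98041 <1
  x=-9.787: |R|=0.79623 <1
  x=-22.382: |R|=1.00311 >1
  x=-22.352: |R|=1.00287 >1
  x=-22.188: |R|=1.00154 >1
Interval (-22.0000, 0).

left endpoint -22.0000.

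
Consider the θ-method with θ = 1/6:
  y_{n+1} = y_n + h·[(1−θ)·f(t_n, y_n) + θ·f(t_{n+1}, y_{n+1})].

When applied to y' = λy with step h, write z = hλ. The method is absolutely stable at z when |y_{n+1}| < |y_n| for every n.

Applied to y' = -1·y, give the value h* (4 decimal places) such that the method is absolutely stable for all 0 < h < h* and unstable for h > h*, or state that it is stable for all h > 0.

(-3.0000,0); λ=-1 ⇒ h* = (3)/1 = 3.0000.

With y'=λy (z=hλ):
  y_{n+1} = y_n + z·[5/6·y_n + 1/6·y_{n+1}] ⇒ (1 − 1/6z)y_{n+1} = (1 + 5/6z)y_n
  ⇒ R(z) = (1 + 5/6z)/(1 − 1/6z).

Boundary: |R(x)|=1, x<0.
x=-1.67: |R|=0.3064
R=−1: 1+5/6x = −1+1/6x ⇒ -2/3x=2 ⇒ x=2/(-2/3)=-3.0000
Confirm numerically:
  x=-2.141: |R|=0.57794 <1
  x=-1.255: |R|=0.03790 <1
  x=-1.249: |R|=0.03380 <1
  x=-3.509: |R|=1.21411 >1
  x=-3.281: |R|=1.12111 >1
  x=-3.029: |R|=1.01285 >1
Stable set (-3.0000, 0).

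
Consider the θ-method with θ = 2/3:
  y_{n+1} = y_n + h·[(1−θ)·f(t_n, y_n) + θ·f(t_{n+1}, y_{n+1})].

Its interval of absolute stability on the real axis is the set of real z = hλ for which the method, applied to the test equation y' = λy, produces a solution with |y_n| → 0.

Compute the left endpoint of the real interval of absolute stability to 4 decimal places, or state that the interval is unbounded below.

interval (−∞, 0).

On y'=λy, z=hλ:
  y_{n+1} = y_n + z·[1/3·y_n + 2/3·y_{n+1}] ⇒ (1 − 2/3z)y_{n+1} = (1 + 1/3z)y_n
  R(z) = (1 + 1/3z)/(1 − 2/3z).

Find x<0 with |R(x)|<1.
x=-1.73: |R|=0.1966
x=-2: |R|=0.1429
x=-10: |R|=0.3043
x=-100: |R|=0.4778
θ=2/3≥1/2 ⇒ |1+1/3x|<|1−2/3x| ∀x<0 ⇒ stable on all of ℝ⁻.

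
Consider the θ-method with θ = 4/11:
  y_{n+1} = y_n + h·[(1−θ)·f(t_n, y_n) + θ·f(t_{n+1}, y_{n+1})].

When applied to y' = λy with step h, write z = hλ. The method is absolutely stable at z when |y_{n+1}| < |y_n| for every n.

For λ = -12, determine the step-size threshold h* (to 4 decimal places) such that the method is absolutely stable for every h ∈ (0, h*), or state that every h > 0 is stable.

(-7.3333,0); λ=-12 ⇒ h* = (22/3)/12 = 0.6111.

Set f=λy, z=hλ:
  y_{n+1} = y_n + z·[7/11·y_n + 4/11·y_{n+1}] ⇒ (1 − 4/11z)y_{n+1} = (1 + 7/11z)y_n
  Hence R(z) = (1 + 7/11z)/(1 − 4/11z).

Boundary: |R(x)|=1, x<0.
x=-1.78: |R|=0.0806
R=−1: 1+7/11x = −1+4/11x ⇒ -3/11x=2 ⇒ x=2/(-3/11)=-7.3333
Confirm numerically:
  x=-5.635: |R|=0.84809 <1
  x=-4.730: |R|=0.73897 <1
  x=-3.834: |R|=0.60138 <1
  x=-7.781: |R|=1.03188 >1
  x=-7.425: |R|=1.00676 >1
Interval (-7.3333, 0).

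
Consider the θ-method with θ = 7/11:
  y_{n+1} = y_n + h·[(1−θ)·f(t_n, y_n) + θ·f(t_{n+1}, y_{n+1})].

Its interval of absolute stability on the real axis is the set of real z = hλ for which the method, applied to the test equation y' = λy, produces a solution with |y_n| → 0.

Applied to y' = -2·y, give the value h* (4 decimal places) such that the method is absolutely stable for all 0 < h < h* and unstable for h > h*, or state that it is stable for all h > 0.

unbounded; (−∞, 0). Any h>0 works for λ=-2.

Set f=λy, z=hλ:
  y_{n+1} = y_n + z·[4/11·y_n + 7/11·y_{n+1}] ⇒ (1 − 7/11z)y_{n+1} = (1 + 4/11z)y_n
  R(z) = (1 + 4/11z)/(1 − 7/11z).

Need |R(x)|<1, x<0.
x=-1.48: |R|=0.2378
x=-2: |R|=0.1200
x=-10: |R|=0.3580
x=-100: |R|=0.5471
θ=7/11≥1/2 ⇒ |1+4/11x|<|1−7/11x| ∀x<0 ⇒ interval (−∞,0).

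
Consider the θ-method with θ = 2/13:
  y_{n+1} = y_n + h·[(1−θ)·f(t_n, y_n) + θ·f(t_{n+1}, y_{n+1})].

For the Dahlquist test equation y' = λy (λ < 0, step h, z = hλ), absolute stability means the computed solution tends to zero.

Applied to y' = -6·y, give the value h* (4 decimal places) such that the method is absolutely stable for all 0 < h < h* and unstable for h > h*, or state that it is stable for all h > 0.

(-2.8889,0); λ=-6 ⇒ h* = (26/9)/6 = 0.4815.

With y'=λy (z=hλ):
  y_{n+1} = y_n + z·[11/13·y_n + 2/13·y_{n+1}] ⇒ (1 − 2/13z)y_{n+1} = (1 + 11/13z)y_n
  ⇒ R(z) = (1 + 11/13z)/(1 − 2/13z).

Boundary: |R(x)|=1, x<0.
x=-1.58: |R|=0.2710
R=−1: 1+11/13x = −1+2/13x ⇒ -9/13x=2 ⇒ x=2/(-9/13)=-2.8889
Confirm numerically:
  x=-2.033: |R|=0.54863 <1
  x=-1.774: |R|=0.39364 <1
  x=-1.512: |R|=0.22666 <1
  x=-1.306: |R|=0.08750 <1
  x=-3.466: |R|=1.26059 >1
  x=-3.301: |R|=1.18922 >1
  x=-3.167: |R|=1.12946 >1
So |R|<1 on (-2.8889, 0).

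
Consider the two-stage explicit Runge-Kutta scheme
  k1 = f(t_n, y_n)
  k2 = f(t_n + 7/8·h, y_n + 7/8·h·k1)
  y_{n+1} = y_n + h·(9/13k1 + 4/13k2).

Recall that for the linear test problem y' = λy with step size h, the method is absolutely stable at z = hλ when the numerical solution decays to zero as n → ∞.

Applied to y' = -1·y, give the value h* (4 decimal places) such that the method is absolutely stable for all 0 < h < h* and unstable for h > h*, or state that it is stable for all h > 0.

(-3.7143,0); λ=-1 ⇒ h* = (26/7)/1 = 3.7143.

With y'=λy (z=hλ):
  k1=λy_n ⇒ h·k1=z·y_n;  k2=λ(1+7/8z)y_n ⇒ h·k2=z(1+7/8z)y_n
  y_{n+1}/y_n = 1 + 9/13z + 4/13z(1+7/8z) = 1 + z + 7/26z²
  R(z) = 1 + z + 7/26z².

Boundary: |R(x)|=1, x<0.
x=-1.58: |R|=0.0921
R=1: x+7/26x²=0 ⇒ x=−26/7=-3.7143; min R=1−1/(4·7/26)=0.0714>−1
Confirm numerically:
  x=-3.506: |R|=0.80339 <1
  x=-2.701: |R|=0.26315 <1
  x=-2.556: |R|=0.20292 <1
  x=-1.794: |R|=0.07250 <1
  x=-4.091: |R|=1.41492 >1
  x=-3.942: |R|=1.24167 >1
  x=-3.794: |R|=1.08143 >1
Interval (-3.7143, 0).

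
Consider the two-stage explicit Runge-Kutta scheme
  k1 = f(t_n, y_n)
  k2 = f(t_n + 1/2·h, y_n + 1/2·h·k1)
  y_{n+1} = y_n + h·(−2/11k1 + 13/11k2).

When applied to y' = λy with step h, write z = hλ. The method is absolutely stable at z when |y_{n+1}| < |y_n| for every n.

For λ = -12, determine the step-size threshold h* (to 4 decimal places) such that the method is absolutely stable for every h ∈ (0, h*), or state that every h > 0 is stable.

(-1.6923,0); λ=-12 ⇒ h* = (22/13)/12 = 0.1410.

Set f=λy, z=hλ:
  k1=λy_n ⇒ h·k1=z·y_n;  k2=λ(1+1/2z)y_n ⇒ h·k2=z(1+1/2z)y_n
  y_{n+1}/y_n = 1 − 2/11z + 13/11z(1+1/2z) = 1 + z + 13/22z²
  so R(z) = 1 + z + 13/22z².

Boundary: |R(x)|=1, x<0.
x=-1.23: |R|=0.6640
R=1: x+13/22x²=0 ⇒ x=−22/13=-1.6923; min R=1−1/(4·13/22)=0.5769>−1
Confirm numerically:
  x=-1.555: |R|=0.87383 <1
  x=-1.354: |R|=0.72932 <1
  x=-0.794: |R|=0.57853 <1
  x=-0.727: |R|=0.58531 <1
  x=-2.270: |R|=1.77490 >1
  x=-1.856: |R|=1.17953 >1
Interval (-1.6923, 0).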